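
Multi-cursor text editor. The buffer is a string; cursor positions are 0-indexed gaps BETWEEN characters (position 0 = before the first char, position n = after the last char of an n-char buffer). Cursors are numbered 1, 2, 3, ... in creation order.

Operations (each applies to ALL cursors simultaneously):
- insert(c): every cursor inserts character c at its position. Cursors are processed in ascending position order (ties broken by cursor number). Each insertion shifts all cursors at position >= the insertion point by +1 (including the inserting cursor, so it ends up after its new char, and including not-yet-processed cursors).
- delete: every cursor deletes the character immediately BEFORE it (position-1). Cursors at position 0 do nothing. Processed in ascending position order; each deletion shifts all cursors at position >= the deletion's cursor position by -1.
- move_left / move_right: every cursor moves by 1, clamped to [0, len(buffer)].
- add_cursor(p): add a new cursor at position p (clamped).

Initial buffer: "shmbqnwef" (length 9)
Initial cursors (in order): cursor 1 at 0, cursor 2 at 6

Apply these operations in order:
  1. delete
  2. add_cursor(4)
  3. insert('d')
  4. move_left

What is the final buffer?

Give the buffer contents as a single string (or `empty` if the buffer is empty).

Answer: dshmbdqdwef

Derivation:
After op 1 (delete): buffer="shmbqwef" (len 8), cursors c1@0 c2@5, authorship ........
After op 2 (add_cursor(4)): buffer="shmbqwef" (len 8), cursors c1@0 c3@4 c2@5, authorship ........
After op 3 (insert('d')): buffer="dshmbdqdwef" (len 11), cursors c1@1 c3@6 c2@8, authorship 1....3.2...
After op 4 (move_left): buffer="dshmbdqdwef" (len 11), cursors c1@0 c3@5 c2@7, authorship 1....3.2...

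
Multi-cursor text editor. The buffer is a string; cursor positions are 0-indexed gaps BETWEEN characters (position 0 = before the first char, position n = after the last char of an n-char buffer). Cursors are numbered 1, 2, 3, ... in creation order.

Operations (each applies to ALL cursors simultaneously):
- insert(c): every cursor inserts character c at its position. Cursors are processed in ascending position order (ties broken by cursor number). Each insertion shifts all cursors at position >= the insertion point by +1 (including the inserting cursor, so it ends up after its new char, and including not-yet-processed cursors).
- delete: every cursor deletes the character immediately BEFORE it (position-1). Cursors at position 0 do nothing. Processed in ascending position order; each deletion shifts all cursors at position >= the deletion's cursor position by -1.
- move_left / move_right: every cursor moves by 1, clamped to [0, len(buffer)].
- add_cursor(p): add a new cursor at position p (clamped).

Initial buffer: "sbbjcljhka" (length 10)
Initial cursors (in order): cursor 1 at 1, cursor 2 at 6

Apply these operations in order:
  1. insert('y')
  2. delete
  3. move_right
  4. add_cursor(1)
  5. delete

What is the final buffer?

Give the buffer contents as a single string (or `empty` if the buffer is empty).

Answer: bjclhka

Derivation:
After op 1 (insert('y')): buffer="sybbjclyjhka" (len 12), cursors c1@2 c2@8, authorship .1.....2....
After op 2 (delete): buffer="sbbjcljhka" (len 10), cursors c1@1 c2@6, authorship ..........
After op 3 (move_right): buffer="sbbjcljhka" (len 10), cursors c1@2 c2@7, authorship ..........
After op 4 (add_cursor(1)): buffer="sbbjcljhka" (len 10), cursors c3@1 c1@2 c2@7, authorship ..........
After op 5 (delete): buffer="bjclhka" (len 7), cursors c1@0 c3@0 c2@4, authorship .......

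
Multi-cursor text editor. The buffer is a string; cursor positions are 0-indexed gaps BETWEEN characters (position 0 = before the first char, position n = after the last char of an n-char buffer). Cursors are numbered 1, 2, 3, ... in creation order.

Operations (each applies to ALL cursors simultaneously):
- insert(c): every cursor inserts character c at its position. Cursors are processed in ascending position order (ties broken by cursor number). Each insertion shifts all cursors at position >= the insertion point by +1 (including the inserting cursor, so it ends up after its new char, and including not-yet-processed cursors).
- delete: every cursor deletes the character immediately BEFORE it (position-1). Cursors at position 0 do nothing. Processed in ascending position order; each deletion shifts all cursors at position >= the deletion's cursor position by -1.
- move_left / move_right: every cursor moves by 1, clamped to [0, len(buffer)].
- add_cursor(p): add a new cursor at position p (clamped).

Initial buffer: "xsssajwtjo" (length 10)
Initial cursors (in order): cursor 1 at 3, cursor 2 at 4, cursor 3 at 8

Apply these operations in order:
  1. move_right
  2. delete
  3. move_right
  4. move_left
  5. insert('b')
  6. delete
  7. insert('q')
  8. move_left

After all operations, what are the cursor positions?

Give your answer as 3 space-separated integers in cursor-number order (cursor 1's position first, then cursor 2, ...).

Answer: 4 4 8

Derivation:
After op 1 (move_right): buffer="xsssajwtjo" (len 10), cursors c1@4 c2@5 c3@9, authorship ..........
After op 2 (delete): buffer="xssjwto" (len 7), cursors c1@3 c2@3 c3@6, authorship .......
After op 3 (move_right): buffer="xssjwto" (len 7), cursors c1@4 c2@4 c3@7, authorship .......
After op 4 (move_left): buffer="xssjwto" (len 7), cursors c1@3 c2@3 c3@6, authorship .......
After op 5 (insert('b')): buffer="xssbbjwtbo" (len 10), cursors c1@5 c2@5 c3@9, authorship ...12...3.
After op 6 (delete): buffer="xssjwto" (len 7), cursors c1@3 c2@3 c3@6, authorship .......
After op 7 (insert('q')): buffer="xssqqjwtqo" (len 10), cursors c1@5 c2@5 c3@9, authorship ...12...3.
After op 8 (move_left): buffer="xssqqjwtqo" (len 10), cursors c1@4 c2@4 c3@8, authorship ...12...3.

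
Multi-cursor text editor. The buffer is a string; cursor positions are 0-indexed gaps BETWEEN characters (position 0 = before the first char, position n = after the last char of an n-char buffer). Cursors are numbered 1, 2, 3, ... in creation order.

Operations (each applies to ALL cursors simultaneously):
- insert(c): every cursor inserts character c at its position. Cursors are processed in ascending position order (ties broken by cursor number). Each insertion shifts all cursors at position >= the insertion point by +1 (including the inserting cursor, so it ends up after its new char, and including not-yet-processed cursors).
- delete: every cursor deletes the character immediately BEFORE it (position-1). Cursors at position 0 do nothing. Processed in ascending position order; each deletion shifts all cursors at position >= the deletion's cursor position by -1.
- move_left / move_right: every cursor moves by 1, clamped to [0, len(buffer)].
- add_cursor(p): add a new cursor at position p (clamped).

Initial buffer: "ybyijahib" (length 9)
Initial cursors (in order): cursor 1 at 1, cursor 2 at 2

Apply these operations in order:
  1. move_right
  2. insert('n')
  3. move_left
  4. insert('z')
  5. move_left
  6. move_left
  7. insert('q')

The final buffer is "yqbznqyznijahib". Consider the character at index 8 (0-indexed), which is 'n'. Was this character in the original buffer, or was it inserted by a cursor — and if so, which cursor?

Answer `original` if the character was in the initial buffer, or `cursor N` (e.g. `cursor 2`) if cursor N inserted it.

After op 1 (move_right): buffer="ybyijahib" (len 9), cursors c1@2 c2@3, authorship .........
After op 2 (insert('n')): buffer="ybnynijahib" (len 11), cursors c1@3 c2@5, authorship ..1.2......
After op 3 (move_left): buffer="ybnynijahib" (len 11), cursors c1@2 c2@4, authorship ..1.2......
After op 4 (insert('z')): buffer="ybznyznijahib" (len 13), cursors c1@3 c2@6, authorship ..11.22......
After op 5 (move_left): buffer="ybznyznijahib" (len 13), cursors c1@2 c2@5, authorship ..11.22......
After op 6 (move_left): buffer="ybznyznijahib" (len 13), cursors c1@1 c2@4, authorship ..11.22......
After op 7 (insert('q')): buffer="yqbznqyznijahib" (len 15), cursors c1@2 c2@6, authorship .1.112.22......
Authorship (.=original, N=cursor N): . 1 . 1 1 2 . 2 2 . . . . . .
Index 8: author = 2

Answer: cursor 2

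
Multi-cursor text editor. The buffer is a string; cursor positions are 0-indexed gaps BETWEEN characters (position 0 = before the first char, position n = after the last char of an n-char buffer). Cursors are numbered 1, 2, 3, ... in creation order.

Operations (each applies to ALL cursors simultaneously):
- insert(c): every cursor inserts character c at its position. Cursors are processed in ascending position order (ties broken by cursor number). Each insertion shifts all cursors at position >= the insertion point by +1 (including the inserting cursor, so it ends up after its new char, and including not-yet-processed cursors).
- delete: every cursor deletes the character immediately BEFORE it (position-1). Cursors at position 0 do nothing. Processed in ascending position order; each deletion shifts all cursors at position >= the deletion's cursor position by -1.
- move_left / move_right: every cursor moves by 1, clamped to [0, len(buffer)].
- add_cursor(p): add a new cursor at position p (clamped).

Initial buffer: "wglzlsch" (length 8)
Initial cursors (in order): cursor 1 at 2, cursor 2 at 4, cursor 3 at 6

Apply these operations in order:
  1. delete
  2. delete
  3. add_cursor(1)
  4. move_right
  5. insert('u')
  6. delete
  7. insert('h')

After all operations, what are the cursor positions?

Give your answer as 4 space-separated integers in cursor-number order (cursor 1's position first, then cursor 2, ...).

Answer: 4 4 4 6

Derivation:
After op 1 (delete): buffer="wllch" (len 5), cursors c1@1 c2@2 c3@3, authorship .....
After op 2 (delete): buffer="ch" (len 2), cursors c1@0 c2@0 c3@0, authorship ..
After op 3 (add_cursor(1)): buffer="ch" (len 2), cursors c1@0 c2@0 c3@0 c4@1, authorship ..
After op 4 (move_right): buffer="ch" (len 2), cursors c1@1 c2@1 c3@1 c4@2, authorship ..
After op 5 (insert('u')): buffer="cuuuhu" (len 6), cursors c1@4 c2@4 c3@4 c4@6, authorship .123.4
After op 6 (delete): buffer="ch" (len 2), cursors c1@1 c2@1 c3@1 c4@2, authorship ..
After op 7 (insert('h')): buffer="chhhhh" (len 6), cursors c1@4 c2@4 c3@4 c4@6, authorship .123.4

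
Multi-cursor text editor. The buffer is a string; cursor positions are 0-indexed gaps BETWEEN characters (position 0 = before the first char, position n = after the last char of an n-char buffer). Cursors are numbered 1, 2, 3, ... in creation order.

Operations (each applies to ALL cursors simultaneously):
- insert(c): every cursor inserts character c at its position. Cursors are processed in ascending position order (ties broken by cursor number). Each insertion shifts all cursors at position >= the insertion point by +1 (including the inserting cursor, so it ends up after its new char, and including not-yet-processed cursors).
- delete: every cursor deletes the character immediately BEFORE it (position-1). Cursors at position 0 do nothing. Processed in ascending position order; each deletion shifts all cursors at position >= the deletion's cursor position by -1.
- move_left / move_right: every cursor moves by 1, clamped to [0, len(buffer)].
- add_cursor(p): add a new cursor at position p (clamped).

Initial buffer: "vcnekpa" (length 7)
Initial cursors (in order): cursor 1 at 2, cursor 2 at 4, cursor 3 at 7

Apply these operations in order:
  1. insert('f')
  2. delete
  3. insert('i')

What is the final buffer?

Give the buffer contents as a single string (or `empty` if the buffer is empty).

After op 1 (insert('f')): buffer="vcfnefkpaf" (len 10), cursors c1@3 c2@6 c3@10, authorship ..1..2...3
After op 2 (delete): buffer="vcnekpa" (len 7), cursors c1@2 c2@4 c3@7, authorship .......
After op 3 (insert('i')): buffer="vcineikpai" (len 10), cursors c1@3 c2@6 c3@10, authorship ..1..2...3

Answer: vcineikpai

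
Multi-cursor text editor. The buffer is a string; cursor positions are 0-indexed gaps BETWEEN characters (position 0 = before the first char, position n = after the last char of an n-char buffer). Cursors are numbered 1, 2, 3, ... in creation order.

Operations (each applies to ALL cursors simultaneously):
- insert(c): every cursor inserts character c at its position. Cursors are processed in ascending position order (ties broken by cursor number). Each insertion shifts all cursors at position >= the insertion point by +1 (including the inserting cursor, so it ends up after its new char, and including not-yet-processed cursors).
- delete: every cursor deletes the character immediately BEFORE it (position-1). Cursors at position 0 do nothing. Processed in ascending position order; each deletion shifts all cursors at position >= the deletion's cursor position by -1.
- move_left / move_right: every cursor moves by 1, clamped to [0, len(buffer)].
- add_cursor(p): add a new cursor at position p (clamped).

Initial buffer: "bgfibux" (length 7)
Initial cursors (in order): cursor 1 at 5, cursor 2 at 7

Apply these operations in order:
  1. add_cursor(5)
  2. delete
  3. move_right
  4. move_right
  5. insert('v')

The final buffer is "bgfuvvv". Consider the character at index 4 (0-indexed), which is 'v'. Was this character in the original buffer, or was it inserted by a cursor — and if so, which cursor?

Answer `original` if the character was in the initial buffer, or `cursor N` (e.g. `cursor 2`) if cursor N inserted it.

Answer: cursor 1

Derivation:
After op 1 (add_cursor(5)): buffer="bgfibux" (len 7), cursors c1@5 c3@5 c2@7, authorship .......
After op 2 (delete): buffer="bgfu" (len 4), cursors c1@3 c3@3 c2@4, authorship ....
After op 3 (move_right): buffer="bgfu" (len 4), cursors c1@4 c2@4 c3@4, authorship ....
After op 4 (move_right): buffer="bgfu" (len 4), cursors c1@4 c2@4 c3@4, authorship ....
After op 5 (insert('v')): buffer="bgfuvvv" (len 7), cursors c1@7 c2@7 c3@7, authorship ....123
Authorship (.=original, N=cursor N): . . . . 1 2 3
Index 4: author = 1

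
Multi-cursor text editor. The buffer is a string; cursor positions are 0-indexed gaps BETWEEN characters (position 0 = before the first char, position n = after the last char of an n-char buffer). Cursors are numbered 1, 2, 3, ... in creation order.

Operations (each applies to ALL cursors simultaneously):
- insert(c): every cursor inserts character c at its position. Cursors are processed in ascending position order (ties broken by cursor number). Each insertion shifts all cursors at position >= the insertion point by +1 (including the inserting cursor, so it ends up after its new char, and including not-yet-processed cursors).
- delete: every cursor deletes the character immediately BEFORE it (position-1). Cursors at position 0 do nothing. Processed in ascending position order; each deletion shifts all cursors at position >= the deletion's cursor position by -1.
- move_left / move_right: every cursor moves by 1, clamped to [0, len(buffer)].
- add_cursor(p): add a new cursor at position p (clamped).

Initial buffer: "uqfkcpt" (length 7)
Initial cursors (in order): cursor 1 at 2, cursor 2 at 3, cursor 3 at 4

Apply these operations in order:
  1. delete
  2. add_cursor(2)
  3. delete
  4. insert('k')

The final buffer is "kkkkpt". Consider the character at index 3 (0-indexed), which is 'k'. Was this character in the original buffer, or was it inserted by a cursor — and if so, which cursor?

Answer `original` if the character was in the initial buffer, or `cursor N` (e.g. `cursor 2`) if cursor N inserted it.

Answer: cursor 4

Derivation:
After op 1 (delete): buffer="ucpt" (len 4), cursors c1@1 c2@1 c3@1, authorship ....
After op 2 (add_cursor(2)): buffer="ucpt" (len 4), cursors c1@1 c2@1 c3@1 c4@2, authorship ....
After op 3 (delete): buffer="pt" (len 2), cursors c1@0 c2@0 c3@0 c4@0, authorship ..
After op 4 (insert('k')): buffer="kkkkpt" (len 6), cursors c1@4 c2@4 c3@4 c4@4, authorship 1234..
Authorship (.=original, N=cursor N): 1 2 3 4 . .
Index 3: author = 4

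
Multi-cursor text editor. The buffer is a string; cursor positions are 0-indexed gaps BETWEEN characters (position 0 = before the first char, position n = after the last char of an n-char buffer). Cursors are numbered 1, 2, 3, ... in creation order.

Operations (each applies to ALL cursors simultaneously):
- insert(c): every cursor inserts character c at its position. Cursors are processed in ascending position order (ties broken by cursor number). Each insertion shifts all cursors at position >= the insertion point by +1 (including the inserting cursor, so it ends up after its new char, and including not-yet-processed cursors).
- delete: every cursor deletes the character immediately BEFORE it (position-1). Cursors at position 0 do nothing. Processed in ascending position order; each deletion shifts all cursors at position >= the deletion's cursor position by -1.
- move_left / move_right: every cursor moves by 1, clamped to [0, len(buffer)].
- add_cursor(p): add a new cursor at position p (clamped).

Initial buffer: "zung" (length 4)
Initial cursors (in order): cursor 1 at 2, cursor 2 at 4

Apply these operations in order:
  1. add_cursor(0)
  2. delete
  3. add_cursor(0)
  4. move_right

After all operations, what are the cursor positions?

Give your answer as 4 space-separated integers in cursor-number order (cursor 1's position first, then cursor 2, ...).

After op 1 (add_cursor(0)): buffer="zung" (len 4), cursors c3@0 c1@2 c2@4, authorship ....
After op 2 (delete): buffer="zn" (len 2), cursors c3@0 c1@1 c2@2, authorship ..
After op 3 (add_cursor(0)): buffer="zn" (len 2), cursors c3@0 c4@0 c1@1 c2@2, authorship ..
After op 4 (move_right): buffer="zn" (len 2), cursors c3@1 c4@1 c1@2 c2@2, authorship ..

Answer: 2 2 1 1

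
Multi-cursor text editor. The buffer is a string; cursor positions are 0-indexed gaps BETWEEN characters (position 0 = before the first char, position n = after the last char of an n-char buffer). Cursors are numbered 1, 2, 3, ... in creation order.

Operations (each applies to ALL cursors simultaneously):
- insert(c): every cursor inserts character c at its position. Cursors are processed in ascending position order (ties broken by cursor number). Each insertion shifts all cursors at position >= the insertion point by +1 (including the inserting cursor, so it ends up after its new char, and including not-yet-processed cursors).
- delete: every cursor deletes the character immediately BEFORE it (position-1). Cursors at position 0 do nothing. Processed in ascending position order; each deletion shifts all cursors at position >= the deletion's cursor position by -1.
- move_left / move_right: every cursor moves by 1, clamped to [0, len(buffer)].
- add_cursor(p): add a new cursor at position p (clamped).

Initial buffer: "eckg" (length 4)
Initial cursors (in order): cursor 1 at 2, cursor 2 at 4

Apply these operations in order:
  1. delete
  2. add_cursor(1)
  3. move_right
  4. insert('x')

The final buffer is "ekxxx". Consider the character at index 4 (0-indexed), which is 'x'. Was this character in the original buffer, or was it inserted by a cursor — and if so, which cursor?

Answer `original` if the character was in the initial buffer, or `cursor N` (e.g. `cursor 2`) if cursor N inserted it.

After op 1 (delete): buffer="ek" (len 2), cursors c1@1 c2@2, authorship ..
After op 2 (add_cursor(1)): buffer="ek" (len 2), cursors c1@1 c3@1 c2@2, authorship ..
After op 3 (move_right): buffer="ek" (len 2), cursors c1@2 c2@2 c3@2, authorship ..
After op 4 (insert('x')): buffer="ekxxx" (len 5), cursors c1@5 c2@5 c3@5, authorship ..123
Authorship (.=original, N=cursor N): . . 1 2 3
Index 4: author = 3

Answer: cursor 3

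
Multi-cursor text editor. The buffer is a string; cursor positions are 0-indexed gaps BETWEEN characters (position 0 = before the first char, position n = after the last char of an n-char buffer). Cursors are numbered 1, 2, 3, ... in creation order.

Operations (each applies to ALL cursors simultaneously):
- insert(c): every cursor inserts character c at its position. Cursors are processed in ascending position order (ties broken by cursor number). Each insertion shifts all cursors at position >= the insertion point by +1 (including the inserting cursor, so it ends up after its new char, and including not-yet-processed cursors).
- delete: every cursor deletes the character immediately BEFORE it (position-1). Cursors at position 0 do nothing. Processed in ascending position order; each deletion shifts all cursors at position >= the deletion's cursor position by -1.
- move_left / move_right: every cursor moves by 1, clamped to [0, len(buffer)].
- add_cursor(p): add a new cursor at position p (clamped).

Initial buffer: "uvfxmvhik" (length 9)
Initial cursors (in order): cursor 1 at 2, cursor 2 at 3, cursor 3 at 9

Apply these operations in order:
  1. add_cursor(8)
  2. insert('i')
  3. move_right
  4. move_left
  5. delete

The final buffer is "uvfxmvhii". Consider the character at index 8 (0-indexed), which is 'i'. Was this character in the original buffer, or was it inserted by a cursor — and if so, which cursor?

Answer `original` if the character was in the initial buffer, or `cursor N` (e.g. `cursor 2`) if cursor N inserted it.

Answer: cursor 3

Derivation:
After op 1 (add_cursor(8)): buffer="uvfxmvhik" (len 9), cursors c1@2 c2@3 c4@8 c3@9, authorship .........
After op 2 (insert('i')): buffer="uvifixmvhiiki" (len 13), cursors c1@3 c2@5 c4@11 c3@13, authorship ..1.2.....4.3
After op 3 (move_right): buffer="uvifixmvhiiki" (len 13), cursors c1@4 c2@6 c4@12 c3@13, authorship ..1.2.....4.3
After op 4 (move_left): buffer="uvifixmvhiiki" (len 13), cursors c1@3 c2@5 c4@11 c3@12, authorship ..1.2.....4.3
After op 5 (delete): buffer="uvfxmvhii" (len 9), cursors c1@2 c2@3 c3@8 c4@8, authorship ........3
Authorship (.=original, N=cursor N): . . . . . . . . 3
Index 8: author = 3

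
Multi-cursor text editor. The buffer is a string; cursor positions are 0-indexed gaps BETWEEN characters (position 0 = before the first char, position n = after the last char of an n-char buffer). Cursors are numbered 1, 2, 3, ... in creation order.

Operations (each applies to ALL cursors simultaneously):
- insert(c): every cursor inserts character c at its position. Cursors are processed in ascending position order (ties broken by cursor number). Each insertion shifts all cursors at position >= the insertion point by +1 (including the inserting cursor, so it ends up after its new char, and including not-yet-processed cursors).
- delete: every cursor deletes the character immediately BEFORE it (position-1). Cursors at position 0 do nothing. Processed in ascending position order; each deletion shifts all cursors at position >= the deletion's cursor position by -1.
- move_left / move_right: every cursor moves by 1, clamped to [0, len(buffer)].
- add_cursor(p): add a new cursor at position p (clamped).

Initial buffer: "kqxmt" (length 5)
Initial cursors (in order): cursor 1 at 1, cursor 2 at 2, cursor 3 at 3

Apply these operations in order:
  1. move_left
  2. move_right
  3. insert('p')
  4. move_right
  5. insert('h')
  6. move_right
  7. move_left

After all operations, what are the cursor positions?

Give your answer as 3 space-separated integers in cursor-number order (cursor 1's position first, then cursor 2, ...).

Answer: 4 7 10

Derivation:
After op 1 (move_left): buffer="kqxmt" (len 5), cursors c1@0 c2@1 c3@2, authorship .....
After op 2 (move_right): buffer="kqxmt" (len 5), cursors c1@1 c2@2 c3@3, authorship .....
After op 3 (insert('p')): buffer="kpqpxpmt" (len 8), cursors c1@2 c2@4 c3@6, authorship .1.2.3..
After op 4 (move_right): buffer="kpqpxpmt" (len 8), cursors c1@3 c2@5 c3@7, authorship .1.2.3..
After op 5 (insert('h')): buffer="kpqhpxhpmht" (len 11), cursors c1@4 c2@7 c3@10, authorship .1.12.23.3.
After op 6 (move_right): buffer="kpqhpxhpmht" (len 11), cursors c1@5 c2@8 c3@11, authorship .1.12.23.3.
After op 7 (move_left): buffer="kpqhpxhpmht" (len 11), cursors c1@4 c2@7 c3@10, authorship .1.12.23.3.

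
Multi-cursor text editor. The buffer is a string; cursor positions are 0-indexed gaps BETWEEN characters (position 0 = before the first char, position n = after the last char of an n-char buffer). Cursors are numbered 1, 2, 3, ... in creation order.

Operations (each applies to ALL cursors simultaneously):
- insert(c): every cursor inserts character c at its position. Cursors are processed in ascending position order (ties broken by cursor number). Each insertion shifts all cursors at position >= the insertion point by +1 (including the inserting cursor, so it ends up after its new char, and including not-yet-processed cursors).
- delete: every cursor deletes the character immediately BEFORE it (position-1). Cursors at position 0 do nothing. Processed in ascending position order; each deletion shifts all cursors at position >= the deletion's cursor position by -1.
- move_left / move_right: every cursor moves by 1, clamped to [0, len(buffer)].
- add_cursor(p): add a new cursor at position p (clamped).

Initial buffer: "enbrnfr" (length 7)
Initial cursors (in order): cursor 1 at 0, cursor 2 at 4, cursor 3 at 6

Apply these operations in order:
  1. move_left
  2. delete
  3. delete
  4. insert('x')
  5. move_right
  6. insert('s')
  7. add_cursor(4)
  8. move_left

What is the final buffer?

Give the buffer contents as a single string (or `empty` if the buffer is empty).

After op 1 (move_left): buffer="enbrnfr" (len 7), cursors c1@0 c2@3 c3@5, authorship .......
After op 2 (delete): buffer="enrfr" (len 5), cursors c1@0 c2@2 c3@3, authorship .....
After op 3 (delete): buffer="efr" (len 3), cursors c1@0 c2@1 c3@1, authorship ...
After op 4 (insert('x')): buffer="xexxfr" (len 6), cursors c1@1 c2@4 c3@4, authorship 1.23..
After op 5 (move_right): buffer="xexxfr" (len 6), cursors c1@2 c2@5 c3@5, authorship 1.23..
After op 6 (insert('s')): buffer="xesxxfssr" (len 9), cursors c1@3 c2@8 c3@8, authorship 1.123.23.
After op 7 (add_cursor(4)): buffer="xesxxfssr" (len 9), cursors c1@3 c4@4 c2@8 c3@8, authorship 1.123.23.
After op 8 (move_left): buffer="xesxxfssr" (len 9), cursors c1@2 c4@3 c2@7 c3@7, authorship 1.123.23.

Answer: xesxxfssr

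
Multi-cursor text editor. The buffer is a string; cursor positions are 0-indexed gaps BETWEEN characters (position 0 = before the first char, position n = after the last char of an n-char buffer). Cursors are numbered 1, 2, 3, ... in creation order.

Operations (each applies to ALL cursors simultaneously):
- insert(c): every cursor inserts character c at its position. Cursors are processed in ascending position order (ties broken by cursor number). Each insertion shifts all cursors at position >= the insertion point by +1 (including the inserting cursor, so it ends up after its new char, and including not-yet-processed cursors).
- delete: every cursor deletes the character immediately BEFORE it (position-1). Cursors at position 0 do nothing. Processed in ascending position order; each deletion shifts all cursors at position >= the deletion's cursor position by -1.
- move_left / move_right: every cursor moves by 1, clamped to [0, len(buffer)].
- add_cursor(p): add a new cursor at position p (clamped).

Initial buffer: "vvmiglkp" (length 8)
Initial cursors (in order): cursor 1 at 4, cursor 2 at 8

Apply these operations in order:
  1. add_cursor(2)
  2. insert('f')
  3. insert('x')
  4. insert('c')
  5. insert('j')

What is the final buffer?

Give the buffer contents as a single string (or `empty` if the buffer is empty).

After op 1 (add_cursor(2)): buffer="vvmiglkp" (len 8), cursors c3@2 c1@4 c2@8, authorship ........
After op 2 (insert('f')): buffer="vvfmifglkpf" (len 11), cursors c3@3 c1@6 c2@11, authorship ..3..1....2
After op 3 (insert('x')): buffer="vvfxmifxglkpfx" (len 14), cursors c3@4 c1@8 c2@14, authorship ..33..11....22
After op 4 (insert('c')): buffer="vvfxcmifxcglkpfxc" (len 17), cursors c3@5 c1@10 c2@17, authorship ..333..111....222
After op 5 (insert('j')): buffer="vvfxcjmifxcjglkpfxcj" (len 20), cursors c3@6 c1@12 c2@20, authorship ..3333..1111....2222

Answer: vvfxcjmifxcjglkpfxcj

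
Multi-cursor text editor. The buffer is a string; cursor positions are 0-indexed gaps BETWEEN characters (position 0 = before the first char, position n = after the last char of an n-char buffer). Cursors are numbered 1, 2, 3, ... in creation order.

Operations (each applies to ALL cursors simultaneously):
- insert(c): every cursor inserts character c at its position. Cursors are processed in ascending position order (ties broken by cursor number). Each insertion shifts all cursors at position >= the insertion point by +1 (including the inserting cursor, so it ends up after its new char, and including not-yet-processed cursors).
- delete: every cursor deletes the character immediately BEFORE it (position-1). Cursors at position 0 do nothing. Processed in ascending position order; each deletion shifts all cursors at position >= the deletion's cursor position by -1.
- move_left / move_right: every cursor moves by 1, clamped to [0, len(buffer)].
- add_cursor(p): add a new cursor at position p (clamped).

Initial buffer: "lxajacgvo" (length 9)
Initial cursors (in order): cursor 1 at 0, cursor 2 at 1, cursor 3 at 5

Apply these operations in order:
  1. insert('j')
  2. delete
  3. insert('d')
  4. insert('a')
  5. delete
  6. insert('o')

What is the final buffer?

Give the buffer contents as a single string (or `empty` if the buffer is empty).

Answer: doldoxajadocgvo

Derivation:
After op 1 (insert('j')): buffer="jljxajajcgvo" (len 12), cursors c1@1 c2@3 c3@8, authorship 1.2....3....
After op 2 (delete): buffer="lxajacgvo" (len 9), cursors c1@0 c2@1 c3@5, authorship .........
After op 3 (insert('d')): buffer="dldxajadcgvo" (len 12), cursors c1@1 c2@3 c3@8, authorship 1.2....3....
After op 4 (insert('a')): buffer="daldaxajadacgvo" (len 15), cursors c1@2 c2@5 c3@11, authorship 11.22....33....
After op 5 (delete): buffer="dldxajadcgvo" (len 12), cursors c1@1 c2@3 c3@8, authorship 1.2....3....
After op 6 (insert('o')): buffer="doldoxajadocgvo" (len 15), cursors c1@2 c2@5 c3@11, authorship 11.22....33....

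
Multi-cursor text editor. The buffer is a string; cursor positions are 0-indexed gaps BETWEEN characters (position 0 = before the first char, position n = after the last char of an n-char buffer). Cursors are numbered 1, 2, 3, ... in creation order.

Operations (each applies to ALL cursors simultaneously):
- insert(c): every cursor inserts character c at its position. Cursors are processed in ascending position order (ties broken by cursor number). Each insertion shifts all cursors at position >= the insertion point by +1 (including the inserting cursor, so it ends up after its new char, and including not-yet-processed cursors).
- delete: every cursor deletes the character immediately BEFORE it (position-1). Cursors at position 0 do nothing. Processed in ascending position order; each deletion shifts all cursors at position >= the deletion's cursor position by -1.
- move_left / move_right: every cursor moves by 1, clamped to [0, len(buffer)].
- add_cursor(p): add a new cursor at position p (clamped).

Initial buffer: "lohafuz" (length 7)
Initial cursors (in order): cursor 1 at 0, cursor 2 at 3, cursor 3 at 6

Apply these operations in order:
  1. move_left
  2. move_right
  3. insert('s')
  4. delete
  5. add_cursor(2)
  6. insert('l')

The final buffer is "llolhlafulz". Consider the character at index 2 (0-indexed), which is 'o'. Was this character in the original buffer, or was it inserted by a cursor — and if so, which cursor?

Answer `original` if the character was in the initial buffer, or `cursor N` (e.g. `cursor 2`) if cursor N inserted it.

After op 1 (move_left): buffer="lohafuz" (len 7), cursors c1@0 c2@2 c3@5, authorship .......
After op 2 (move_right): buffer="lohafuz" (len 7), cursors c1@1 c2@3 c3@6, authorship .......
After op 3 (insert('s')): buffer="lsohsafusz" (len 10), cursors c1@2 c2@5 c3@9, authorship .1..2...3.
After op 4 (delete): buffer="lohafuz" (len 7), cursors c1@1 c2@3 c3@6, authorship .......
After op 5 (add_cursor(2)): buffer="lohafuz" (len 7), cursors c1@1 c4@2 c2@3 c3@6, authorship .......
After op 6 (insert('l')): buffer="llolhlafulz" (len 11), cursors c1@2 c4@4 c2@6 c3@10, authorship .1.4.2...3.
Authorship (.=original, N=cursor N): . 1 . 4 . 2 . . . 3 .
Index 2: author = original

Answer: original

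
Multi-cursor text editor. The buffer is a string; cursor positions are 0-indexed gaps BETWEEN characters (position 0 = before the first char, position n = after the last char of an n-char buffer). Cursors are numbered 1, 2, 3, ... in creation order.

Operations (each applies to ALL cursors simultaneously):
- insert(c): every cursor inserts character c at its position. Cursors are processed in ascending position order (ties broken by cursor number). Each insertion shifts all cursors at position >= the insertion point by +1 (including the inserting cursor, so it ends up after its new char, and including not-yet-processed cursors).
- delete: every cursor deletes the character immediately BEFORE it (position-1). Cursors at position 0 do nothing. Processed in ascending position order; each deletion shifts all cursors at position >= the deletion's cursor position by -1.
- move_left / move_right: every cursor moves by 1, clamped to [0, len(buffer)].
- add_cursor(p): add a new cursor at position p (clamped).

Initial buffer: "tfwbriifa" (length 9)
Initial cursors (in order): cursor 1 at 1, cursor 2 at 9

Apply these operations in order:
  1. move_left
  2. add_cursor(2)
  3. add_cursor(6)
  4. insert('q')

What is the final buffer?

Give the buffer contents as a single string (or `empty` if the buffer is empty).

Answer: qtfqwbriqifqa

Derivation:
After op 1 (move_left): buffer="tfwbriifa" (len 9), cursors c1@0 c2@8, authorship .........
After op 2 (add_cursor(2)): buffer="tfwbriifa" (len 9), cursors c1@0 c3@2 c2@8, authorship .........
After op 3 (add_cursor(6)): buffer="tfwbriifa" (len 9), cursors c1@0 c3@2 c4@6 c2@8, authorship .........
After op 4 (insert('q')): buffer="qtfqwbriqifqa" (len 13), cursors c1@1 c3@4 c4@9 c2@12, authorship 1..3....4..2.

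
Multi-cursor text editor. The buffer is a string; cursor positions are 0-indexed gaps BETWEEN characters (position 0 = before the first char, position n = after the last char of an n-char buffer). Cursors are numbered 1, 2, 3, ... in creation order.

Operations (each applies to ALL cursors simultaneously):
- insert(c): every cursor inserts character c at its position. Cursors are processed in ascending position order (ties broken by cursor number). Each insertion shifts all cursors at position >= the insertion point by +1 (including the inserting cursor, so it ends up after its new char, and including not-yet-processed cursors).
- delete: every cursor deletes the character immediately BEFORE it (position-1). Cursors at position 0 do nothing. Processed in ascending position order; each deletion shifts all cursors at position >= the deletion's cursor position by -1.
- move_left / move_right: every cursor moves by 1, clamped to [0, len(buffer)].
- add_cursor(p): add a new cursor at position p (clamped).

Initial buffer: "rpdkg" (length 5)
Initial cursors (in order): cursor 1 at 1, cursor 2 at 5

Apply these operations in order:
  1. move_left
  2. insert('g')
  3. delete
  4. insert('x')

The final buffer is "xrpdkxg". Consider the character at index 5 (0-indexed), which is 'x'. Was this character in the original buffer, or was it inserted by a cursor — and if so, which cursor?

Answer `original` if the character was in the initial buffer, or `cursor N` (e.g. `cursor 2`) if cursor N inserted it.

Answer: cursor 2

Derivation:
After op 1 (move_left): buffer="rpdkg" (len 5), cursors c1@0 c2@4, authorship .....
After op 2 (insert('g')): buffer="grpdkgg" (len 7), cursors c1@1 c2@6, authorship 1....2.
After op 3 (delete): buffer="rpdkg" (len 5), cursors c1@0 c2@4, authorship .....
After op 4 (insert('x')): buffer="xrpdkxg" (len 7), cursors c1@1 c2@6, authorship 1....2.
Authorship (.=original, N=cursor N): 1 . . . . 2 .
Index 5: author = 2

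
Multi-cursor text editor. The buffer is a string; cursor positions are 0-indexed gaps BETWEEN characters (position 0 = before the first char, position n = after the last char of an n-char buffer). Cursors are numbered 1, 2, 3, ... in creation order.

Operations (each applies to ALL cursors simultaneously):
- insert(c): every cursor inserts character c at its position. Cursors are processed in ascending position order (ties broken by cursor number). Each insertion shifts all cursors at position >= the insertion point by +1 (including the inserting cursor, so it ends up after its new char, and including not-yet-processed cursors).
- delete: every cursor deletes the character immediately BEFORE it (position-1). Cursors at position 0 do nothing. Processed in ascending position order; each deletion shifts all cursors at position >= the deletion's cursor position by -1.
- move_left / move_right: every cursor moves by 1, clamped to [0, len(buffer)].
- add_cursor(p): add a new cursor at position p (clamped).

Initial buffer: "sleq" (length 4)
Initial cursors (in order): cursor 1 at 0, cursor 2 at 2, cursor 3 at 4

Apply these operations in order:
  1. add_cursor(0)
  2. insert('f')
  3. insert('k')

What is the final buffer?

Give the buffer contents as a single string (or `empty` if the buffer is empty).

After op 1 (add_cursor(0)): buffer="sleq" (len 4), cursors c1@0 c4@0 c2@2 c3@4, authorship ....
After op 2 (insert('f')): buffer="ffslfeqf" (len 8), cursors c1@2 c4@2 c2@5 c3@8, authorship 14..2..3
After op 3 (insert('k')): buffer="ffkkslfkeqfk" (len 12), cursors c1@4 c4@4 c2@8 c3@12, authorship 1414..22..33

Answer: ffkkslfkeqfk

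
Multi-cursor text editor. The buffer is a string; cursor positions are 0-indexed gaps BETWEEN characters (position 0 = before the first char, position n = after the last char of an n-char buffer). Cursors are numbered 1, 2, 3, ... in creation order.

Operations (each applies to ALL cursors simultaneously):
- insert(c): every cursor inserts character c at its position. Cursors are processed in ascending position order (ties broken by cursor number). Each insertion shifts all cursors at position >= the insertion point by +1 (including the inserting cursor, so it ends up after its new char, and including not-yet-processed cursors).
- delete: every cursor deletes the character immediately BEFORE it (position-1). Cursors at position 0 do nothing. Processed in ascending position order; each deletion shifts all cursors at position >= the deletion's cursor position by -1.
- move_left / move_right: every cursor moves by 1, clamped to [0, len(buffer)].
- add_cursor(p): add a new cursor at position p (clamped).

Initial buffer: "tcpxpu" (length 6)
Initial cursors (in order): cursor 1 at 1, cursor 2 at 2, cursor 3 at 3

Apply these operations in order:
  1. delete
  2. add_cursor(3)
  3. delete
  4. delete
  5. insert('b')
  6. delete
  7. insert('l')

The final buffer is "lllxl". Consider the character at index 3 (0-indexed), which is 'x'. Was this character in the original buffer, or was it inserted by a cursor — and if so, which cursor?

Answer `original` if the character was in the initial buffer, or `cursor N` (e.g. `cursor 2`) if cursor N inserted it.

After op 1 (delete): buffer="xpu" (len 3), cursors c1@0 c2@0 c3@0, authorship ...
After op 2 (add_cursor(3)): buffer="xpu" (len 3), cursors c1@0 c2@0 c3@0 c4@3, authorship ...
After op 3 (delete): buffer="xp" (len 2), cursors c1@0 c2@0 c3@0 c4@2, authorship ..
After op 4 (delete): buffer="x" (len 1), cursors c1@0 c2@0 c3@0 c4@1, authorship .
After op 5 (insert('b')): buffer="bbbxb" (len 5), cursors c1@3 c2@3 c3@3 c4@5, authorship 123.4
After op 6 (delete): buffer="x" (len 1), cursors c1@0 c2@0 c3@0 c4@1, authorship .
After op 7 (insert('l')): buffer="lllxl" (len 5), cursors c1@3 c2@3 c3@3 c4@5, authorship 123.4
Authorship (.=original, N=cursor N): 1 2 3 . 4
Index 3: author = original

Answer: original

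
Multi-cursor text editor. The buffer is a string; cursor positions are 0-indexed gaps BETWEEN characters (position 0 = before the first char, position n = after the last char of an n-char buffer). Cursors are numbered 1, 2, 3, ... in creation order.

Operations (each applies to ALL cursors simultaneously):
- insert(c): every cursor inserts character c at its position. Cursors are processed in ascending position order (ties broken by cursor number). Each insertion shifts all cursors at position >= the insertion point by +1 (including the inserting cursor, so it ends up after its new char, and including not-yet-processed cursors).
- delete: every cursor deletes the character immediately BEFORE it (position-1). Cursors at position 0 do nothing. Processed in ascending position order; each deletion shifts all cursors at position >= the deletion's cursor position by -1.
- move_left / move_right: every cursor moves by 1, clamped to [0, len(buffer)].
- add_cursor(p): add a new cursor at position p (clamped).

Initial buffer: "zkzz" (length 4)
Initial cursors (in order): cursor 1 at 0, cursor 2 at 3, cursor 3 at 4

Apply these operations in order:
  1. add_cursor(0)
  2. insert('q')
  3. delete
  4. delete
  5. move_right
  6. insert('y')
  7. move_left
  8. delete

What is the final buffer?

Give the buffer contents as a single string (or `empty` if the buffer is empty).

Answer: yy

Derivation:
After op 1 (add_cursor(0)): buffer="zkzz" (len 4), cursors c1@0 c4@0 c2@3 c3@4, authorship ....
After op 2 (insert('q')): buffer="qqzkzqzq" (len 8), cursors c1@2 c4@2 c2@6 c3@8, authorship 14...2.3
After op 3 (delete): buffer="zkzz" (len 4), cursors c1@0 c4@0 c2@3 c3@4, authorship ....
After op 4 (delete): buffer="zk" (len 2), cursors c1@0 c4@0 c2@2 c3@2, authorship ..
After op 5 (move_right): buffer="zk" (len 2), cursors c1@1 c4@1 c2@2 c3@2, authorship ..
After op 6 (insert('y')): buffer="zyykyy" (len 6), cursors c1@3 c4@3 c2@6 c3@6, authorship .14.23
After op 7 (move_left): buffer="zyykyy" (len 6), cursors c1@2 c4@2 c2@5 c3@5, authorship .14.23
After op 8 (delete): buffer="yy" (len 2), cursors c1@0 c4@0 c2@1 c3@1, authorship 43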